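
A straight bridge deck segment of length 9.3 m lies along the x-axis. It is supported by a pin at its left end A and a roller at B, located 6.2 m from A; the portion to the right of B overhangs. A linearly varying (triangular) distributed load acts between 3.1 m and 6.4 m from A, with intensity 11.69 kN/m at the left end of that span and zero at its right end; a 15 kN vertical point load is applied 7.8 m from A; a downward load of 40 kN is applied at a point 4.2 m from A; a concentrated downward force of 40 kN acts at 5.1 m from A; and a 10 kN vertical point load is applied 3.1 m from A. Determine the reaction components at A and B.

A_x = 0, A_y = 27.35 kN, B_y = 96.94 kN

Resultant of the triangular load: ½ × 11.69 × 3.3 = 19.2885 kN, acting at 4.2 m from A (one-third of the span from the peak).
Taking moments about A: B_y·6.2 − (½·11.69·3.3)·4.2 − 15·7.8 − 40·4.2 − 40·5.1 − 10·3.1 = 0 → B_y = 601.0117/6.2 = 96.9374 ≈ 96.94 kN.
ΣF_y = 0: A_y + 96.9374 − ½·11.69·3.3 − 15 − 40 − 40 − 10 = 0 → A_y = 27.35 kN.
ΣF_x = 0: no horizontal applied forces, so A_x = 0.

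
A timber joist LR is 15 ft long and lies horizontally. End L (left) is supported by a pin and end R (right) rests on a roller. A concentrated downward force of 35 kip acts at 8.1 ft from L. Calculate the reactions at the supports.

L_x = 0, L_y = 16.10 kip, R_y = 18.90 kip

ΣM about L: R_y·15 − 35·8.1 = 0 → R_y = 283.5/15 = 18.90 kip.
ΣF_y = 0: L_y + 18.9 − 35 = 0 → L_y = 16.10 kip.
ΣF_x = 0: no horizontal applied forces, so L_x = 0.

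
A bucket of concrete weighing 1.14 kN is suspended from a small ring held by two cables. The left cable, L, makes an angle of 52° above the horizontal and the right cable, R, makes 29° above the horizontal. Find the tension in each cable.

T_L = 1.009 kN, T_R = 0.7106 kN

ΣF_x = 0: −T_L·cos52° + T_R·cos29° = 0 → T_R = 0.703919·T_L.
ΣF_y = 0: T_L·sin52° + T_R·sin29° = 1.14.
Substitute: T_L·(0.788011 + 0.703919·0.48481) = 1.14 → T_L = 1.00949 ≈ 1.009 kN.
Then T_R = 0.703919 × 1.00949 = 0.7106 kN.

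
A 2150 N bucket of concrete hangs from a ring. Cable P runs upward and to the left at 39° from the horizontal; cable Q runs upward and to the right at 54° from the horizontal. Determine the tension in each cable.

T_P = 1265 N, T_Q = 1673 N

ΣF_x = 0: −T_P·cos39° + T_Q·cos54° = 0 → T_Q = 1.32216·T_P.
ΣF_y = 0: T_P·sin39° + T_Q·sin54° = 2150.
Substitute: T_P·(0.62932 + 1.32216·0.809017) = 2150 → T_P = 1265.47 ≈ 1265 N.
Then T_Q = 1.32216 × 1265.47 = 1673 N.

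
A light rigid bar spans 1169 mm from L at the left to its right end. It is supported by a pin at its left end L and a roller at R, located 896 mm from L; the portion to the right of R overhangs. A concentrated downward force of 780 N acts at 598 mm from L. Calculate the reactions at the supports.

L_x = 0, L_y = 259.4 N, R_y = 520.6 N

Taking moments about L: R_y·896 − 780·598 = 0 → R_y = 466440/896 = 520.58 ≈ 520.6 N.
ΣF_y = 0: L_y + 520.58 − 780 = 0 → L_y = 259.4 N.
ΣF_x = 0: no horizontal applied forces, so L_x = 0.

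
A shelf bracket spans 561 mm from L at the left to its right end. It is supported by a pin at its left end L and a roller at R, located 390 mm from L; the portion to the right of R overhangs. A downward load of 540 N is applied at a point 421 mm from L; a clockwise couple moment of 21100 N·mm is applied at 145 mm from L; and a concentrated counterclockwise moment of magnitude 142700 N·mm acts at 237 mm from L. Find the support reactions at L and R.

L_x = 0, L_y = 268.9 N, R_y = 271.1 N

ΣM about L: R_y·390 − 540·421 − 21100 + 142700 = 0 → R_y = 105740/390 = 271.128 ≈ 271.1 N.
ΣF_y = 0: L_y + 271.128 − 540 = 0 → L_y = 268.9 N.
ΣF_x = 0: no horizontal applied forces, so L_x = 0.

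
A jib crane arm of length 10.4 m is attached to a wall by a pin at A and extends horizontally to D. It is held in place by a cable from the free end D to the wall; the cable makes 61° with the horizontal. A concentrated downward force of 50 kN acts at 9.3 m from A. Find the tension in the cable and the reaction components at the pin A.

T = 51.12 kN, A_x = 24.78 kN, A_y = 5.288 kN

ΣM about A: T·sin61°·10.4 − 50·9.3 = 0 → T = 465/(10.4·0.87462) = 51.1211 ≈ 51.12 kN.
ΣF_x = 0: A_x − T·cos61° = 0 → A_x = 51.1211 × 0.48481 = 24.78 kN.
ΣF_y = 0: A_y + T·sin61° − 50 = 0 → A_y = 50 − 51.1211 × 0.87462 = 5.288 kN.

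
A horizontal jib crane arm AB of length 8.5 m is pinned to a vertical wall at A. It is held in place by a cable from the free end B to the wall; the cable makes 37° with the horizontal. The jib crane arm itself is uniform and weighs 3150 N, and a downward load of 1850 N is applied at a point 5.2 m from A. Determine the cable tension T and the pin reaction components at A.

T = 4498 N, A_x = 3592 N, A_y = 2293 N

ΣM about A: T·sin37°·8.5 − 3150·4.25 − 1850·5.2 = 0 → T = 23007.5/(8.5·0.601815) = 4497.67 ≈ 4498 N.
ΣF_x = 0: A_x − T·cos37° = 0 → A_x = 4497.67 × 0.798636 = 3592 N.
ΣF_y = 0: A_y + T·sin37° − 3150 − 1850 = 0 → A_y = 5000 − 4497.67 × 0.601815 = 2293 N.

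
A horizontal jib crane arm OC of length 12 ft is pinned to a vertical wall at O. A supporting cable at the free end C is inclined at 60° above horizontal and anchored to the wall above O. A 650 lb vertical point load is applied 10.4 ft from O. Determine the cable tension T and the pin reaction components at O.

ΣM about O: T·sin60°·12 − 650·10.4 = 0 → T = 6760/(12·0.866025) = 650.482 ≈ 650.5 lb.
ΣF_x = 0: O_x − T·cos60° = 0 → O_x = 650.482 × 0.5 = 325.2 lb.
ΣF_y = 0: O_y + T·sin60° − 650 = 0 → O_y = 650 − 650.482 × 0.866025 = 86.67 lb.

T = 650.5 lb, O_x = 325.2 lb, O_y = 86.67 lb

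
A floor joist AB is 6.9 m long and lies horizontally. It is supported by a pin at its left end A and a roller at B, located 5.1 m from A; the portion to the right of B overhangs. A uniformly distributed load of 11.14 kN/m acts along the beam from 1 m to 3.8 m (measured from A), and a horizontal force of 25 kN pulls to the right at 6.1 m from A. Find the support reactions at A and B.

A_x = -25.00 kN, A_y = 16.51 kN, B_y = 14.68 kN

Resultant of the distributed load: 11.14 × 2.8 = 31.192 kN at 2.4 m from A.
ΣM about A: B_y·5.1 − (11.14·2.8)·2.4 = 0 → B_y = 74.8608/5.1 = 14.6786 ≈ 14.68 kN.
ΣF_y = 0: A_y + 14.6786 − 11.14·2.8 = 0 → A_y = 16.51 kN.
ΣF_x = 0: A_x + 25 = 0 → A_x = -25.00 kN.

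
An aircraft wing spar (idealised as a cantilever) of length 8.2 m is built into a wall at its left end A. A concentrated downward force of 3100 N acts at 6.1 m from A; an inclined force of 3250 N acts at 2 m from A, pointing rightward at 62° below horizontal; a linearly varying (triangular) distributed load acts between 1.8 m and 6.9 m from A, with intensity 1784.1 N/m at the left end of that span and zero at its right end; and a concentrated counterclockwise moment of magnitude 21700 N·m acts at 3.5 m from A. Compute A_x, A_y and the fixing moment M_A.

Resultant of the triangular load: ½ × 1784.1 × 5.1 = 4549.455 N, acting at 3.5 m from A (one-third of the span from the peak).
ΣF_x = 0: A_x + 3250·cos62° = 0 → A_x = -1526 N.
ΣF_y = 0: A_y − 3100 − 3250·sin62° − ½·1784.1·5.1 = 0 → A_y = 10520 N.
ΣM about A: M_A − 3100·6.1 − 3250·sin62°·2 − (½·1784.1·5.1)·3.5 + 21700 = 0 → M_A = 18870 N·m.

A_x = -1526 N, A_y = 10520 N, M_A = 18870 N·m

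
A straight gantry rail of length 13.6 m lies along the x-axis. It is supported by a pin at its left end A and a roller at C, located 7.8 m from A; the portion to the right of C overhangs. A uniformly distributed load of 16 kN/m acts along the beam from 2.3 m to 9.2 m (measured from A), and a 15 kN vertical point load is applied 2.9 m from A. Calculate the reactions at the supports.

Resultant of the distributed load: 16 × 6.9 = 110.4 kN at 5.75 m from A.
Moments about A: C_y·7.8 − (16·6.9)·5.75 − 15·2.9 = 0 → C_y = 678.3/7.8 = 86.9615 ≈ 86.96 kN.
ΣF_y = 0: A_y + 86.9615 − 16·6.9 − 15 = 0 → A_y = 38.44 kN.
ΣF_x = 0: no horizontal applied forces, so A_x = 0.

A_x = 0, A_y = 38.44 kN, C_y = 86.96 kN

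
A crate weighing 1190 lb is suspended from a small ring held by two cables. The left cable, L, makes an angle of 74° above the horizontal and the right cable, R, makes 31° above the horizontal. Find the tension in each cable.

ΣF_x = 0: −T_L·cos74° + T_R·cos31° = 0 → T_R = 0.321568·T_L.
ΣF_y = 0: T_L·sin74° + T_R·sin31° = 1190.
Substitute: T_L·(0.961262 + 0.321568·0.515038) = 1190 → T_L = 1056.01 ≈ 1056 lb.
Then T_R = 0.321568 × 1056.01 = 339.6 lb.

T_L = 1056 lb, T_R = 339.6 lb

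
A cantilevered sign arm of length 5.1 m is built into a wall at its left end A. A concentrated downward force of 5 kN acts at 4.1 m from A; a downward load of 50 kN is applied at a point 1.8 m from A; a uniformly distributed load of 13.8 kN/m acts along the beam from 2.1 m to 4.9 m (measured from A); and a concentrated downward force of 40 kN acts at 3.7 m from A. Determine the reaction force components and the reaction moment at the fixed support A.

Resultant of the distributed load: 13.8 × 2.8 = 38.64 kN at 3.5 m from A.
ΣF_x = 0: A_x = 0.
ΣF_y = 0: A_y − 5 − 50 − 13.8·2.8 − 40 = 0 → A_y = 133.6 kN.
ΣM about A: M_A − 5·4.1 − 50·1.8 − (13.8·2.8)·3.5 − 40·3.7 = 0 → M_A = 393.7 kN·m.

A_x = 0, A_y = 133.6 kN, M_A = 393.7 kN·m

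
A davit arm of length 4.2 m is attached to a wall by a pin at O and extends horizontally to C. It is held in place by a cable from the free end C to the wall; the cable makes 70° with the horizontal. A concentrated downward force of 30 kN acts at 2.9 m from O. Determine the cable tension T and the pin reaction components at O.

T = 22.04 kN, O_x = 7.539 kN, O_y = 9.286 kN

ΣM about O: T·sin70°·4.2 − 30·2.9 = 0 → T = 87/(4.2·0.939693) = 22.0437 ≈ 22.04 kN.
ΣF_x = 0: O_x − T·cos70° = 0 → O_x = 22.0437 × 0.34202 = 7.539 kN.
ΣF_y = 0: O_y + T·sin70° − 30 = 0 → O_y = 30 − 22.0437 × 0.939693 = 9.286 kN.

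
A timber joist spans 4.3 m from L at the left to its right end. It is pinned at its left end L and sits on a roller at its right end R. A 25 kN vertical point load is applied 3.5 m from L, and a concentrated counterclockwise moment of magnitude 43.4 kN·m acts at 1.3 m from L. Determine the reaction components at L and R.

L_x = 0, L_y = 14.74 kN, R_y = 10.26 kN

Moments about L: R_y·4.3 − 25·3.5 + 43.4 = 0 → R_y = 44.1/4.3 = 10.2558 ≈ 10.26 kN.
ΣF_y = 0: L_y + 10.2558 − 25 = 0 → L_y = 14.74 kN.
ΣF_x = 0: no horizontal applied forces, so L_x = 0.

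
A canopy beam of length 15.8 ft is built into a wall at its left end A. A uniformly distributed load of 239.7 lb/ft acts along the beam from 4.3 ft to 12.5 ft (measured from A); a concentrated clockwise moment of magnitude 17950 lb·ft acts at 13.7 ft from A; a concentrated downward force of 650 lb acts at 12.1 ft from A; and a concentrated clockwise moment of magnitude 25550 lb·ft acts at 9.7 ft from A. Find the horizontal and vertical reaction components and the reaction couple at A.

Resultant of the distributed load: 239.7 × 8.2 = 1965.54 lb at 8.4 ft from A.
ΣF_x = 0: A_x = 0.
ΣF_y = 0: A_y − 239.7·8.2 − 650 = 0 → A_y = 2616 lb.
ΣM about A: M_A − (239.7·8.2)·8.4 − 17950 − 650·12.1 − 25550 = 0 → M_A = 67880 lb·ft.

A_x = 0, A_y = 2616 lb, M_A = 67880 lb·ft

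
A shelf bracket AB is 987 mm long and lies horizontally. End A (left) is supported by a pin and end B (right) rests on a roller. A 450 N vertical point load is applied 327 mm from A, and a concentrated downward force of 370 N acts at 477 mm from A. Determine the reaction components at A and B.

A_x = 0, A_y = 492.1 N, B_y = 327.9 N

Moments about A: B_y·987 − 450·327 − 370·477 = 0 → B_y = 323640/987 = 327.903 ≈ 327.9 N.
ΣF_y = 0: A_y + 327.903 − 450 − 370 = 0 → A_y = 492.1 N.
ΣF_x = 0: no horizontal applied forces, so A_x = 0.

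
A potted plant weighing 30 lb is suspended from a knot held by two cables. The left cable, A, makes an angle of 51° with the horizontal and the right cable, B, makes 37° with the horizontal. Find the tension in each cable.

T_A = 23.97 lb, T_B = 18.89 lb

ΣF_x = 0: −T_A·cos51° + T_B·cos37° = 0 → T_B = 0.787995·T_A.
ΣF_y = 0: T_A·sin51° + T_B·sin37° = 30.
Substitute: T_A·(0.777146 + 0.787995·0.601815) = 30 → T_A = 23.9737 ≈ 23.97 lb.
Then T_B = 0.787995 × 23.9737 = 18.89 lb.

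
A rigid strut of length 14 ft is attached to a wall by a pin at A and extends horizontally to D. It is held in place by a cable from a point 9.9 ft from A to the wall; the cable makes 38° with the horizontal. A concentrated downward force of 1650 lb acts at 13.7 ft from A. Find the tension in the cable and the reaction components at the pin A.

T = 3709 lb, A_x = 2923 lb, A_y = -633.3 lb

ΣM about A: T·sin38°·9.9 − 1650·13.7 = 0 → T = 22605/(9.9·0.615661) = 3708.75 ≈ 3709 lb.
ΣF_x = 0: A_x − T·cos38° = 0 → A_x = 3708.75 × 0.788011 = 2923 lb.
ΣF_y = 0: A_y + T·sin38° − 1650 = 0 → A_y = 1650 − 3708.75 × 0.615661 = -633.3 lb.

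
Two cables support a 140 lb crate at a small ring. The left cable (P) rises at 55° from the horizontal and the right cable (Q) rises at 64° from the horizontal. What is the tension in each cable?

ΣF_x = 0: −T_P·cos55° + T_Q·cos64° = 0 → T_Q = 1.30843·T_P.
ΣF_y = 0: T_P·sin55° + T_Q·sin64° = 140.
Substitute: T_P·(0.819152 + 1.30843·0.898794) = 140 → T_P = 70.1698 ≈ 70.17 lb.
Then T_Q = 1.30843 × 70.1698 = 91.81 lb.

T_P = 70.17 lb, T_Q = 91.81 lb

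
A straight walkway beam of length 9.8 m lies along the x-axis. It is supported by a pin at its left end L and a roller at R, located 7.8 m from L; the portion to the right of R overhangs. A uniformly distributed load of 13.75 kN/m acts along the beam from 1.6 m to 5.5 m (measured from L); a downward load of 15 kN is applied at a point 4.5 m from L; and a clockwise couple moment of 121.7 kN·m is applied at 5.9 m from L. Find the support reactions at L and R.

Resultant of the distributed load: 13.75 × 3.9 = 53.625 kN at 3.55 m from L.
ΣM about L: R_y·7.8 − (13.75·3.9)·3.55 − 15·4.5 − 121.7 = 0 → R_y = 379.56875/7.8 = 48.6627 ≈ 48.66 kN.
ΣF_y = 0: L_y + 48.6627 − 13.75·3.9 − 15 = 0 → L_y = 19.96 kN.
ΣF_x = 0: no horizontal applied forces, so L_x = 0.

L_x = 0, L_y = 19.96 kN, R_y = 48.66 kN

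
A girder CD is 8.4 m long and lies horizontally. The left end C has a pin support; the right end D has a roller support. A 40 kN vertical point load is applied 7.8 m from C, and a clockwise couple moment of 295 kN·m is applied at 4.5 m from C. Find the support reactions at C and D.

C_x = 0, C_y = -32.26 kN, D_y = 72.26 kN

Taking moments about C: D_y·8.4 − 40·7.8 − 295 = 0 → D_y = 607/8.4 = 72.2619 ≈ 72.26 kN.
ΣF_y = 0: C_y + 72.2619 − 40 = 0 → C_y = -32.26 kN.
ΣF_x = 0: no horizontal applied forces, so C_x = 0.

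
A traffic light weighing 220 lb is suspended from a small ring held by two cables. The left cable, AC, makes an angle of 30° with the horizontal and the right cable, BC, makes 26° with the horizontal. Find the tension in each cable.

T_AC = 238.5 lb, T_BC = 229.8 lb

ΣF_x = 0: −T_AC·cos30° + T_BC·cos26° = 0 → T_BC = 0.963542·T_AC.
ΣF_y = 0: T_AC·sin30° + T_BC·sin26° = 220.
Substitute: T_AC·(0.5 + 0.963542·0.438371) = 220 → T_AC = 238.511 ≈ 238.5 lb.
Then T_BC = 0.963542 × 238.511 = 229.8 lb.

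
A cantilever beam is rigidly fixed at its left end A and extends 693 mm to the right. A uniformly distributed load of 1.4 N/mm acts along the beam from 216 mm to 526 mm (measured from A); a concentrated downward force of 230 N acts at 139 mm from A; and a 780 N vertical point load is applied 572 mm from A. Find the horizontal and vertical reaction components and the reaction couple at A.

Resultant of the distributed load: 1.4 × 310 = 434 N at 371 mm from A.
ΣF_x = 0: A_x = 0.
ΣF_y = 0: A_y − 1.4·310 − 230 − 780 = 0 → A_y = 1444 N.
ΣM about A: M_A − (1.4·310)·371 − 230·139 − 780·572 = 0 → M_A = 639100 N·mm.

A_x = 0, A_y = 1444 N, M_A = 639100 N·mm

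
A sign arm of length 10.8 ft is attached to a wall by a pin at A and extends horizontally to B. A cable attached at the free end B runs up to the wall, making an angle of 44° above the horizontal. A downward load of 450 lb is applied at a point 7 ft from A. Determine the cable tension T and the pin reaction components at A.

T = 419.9 lb, A_x = 302.0 lb, A_y = 158.3 lb

ΣM about A: T·sin44°·10.8 − 450·7 = 0 → T = 3150/(10.8·0.694658) = 419.871 ≈ 419.9 lb.
ΣF_x = 0: A_x − T·cos44° = 0 → A_x = 419.871 × 0.71934 = 302.0 lb.
ΣF_y = 0: A_y + T·sin44° − 450 = 0 → A_y = 450 − 419.871 × 0.694658 = 158.3 lb.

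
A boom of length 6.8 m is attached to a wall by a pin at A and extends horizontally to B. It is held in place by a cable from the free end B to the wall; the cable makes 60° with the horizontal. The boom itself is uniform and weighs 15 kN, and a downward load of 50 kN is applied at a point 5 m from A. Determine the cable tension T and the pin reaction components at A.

T = 51.11 kN, A_x = 25.56 kN, A_y = 20.74 kN

ΣM about A: T·sin60°·6.8 − 15·3.4 − 50·5 = 0 → T = 301/(6.8·0.866025) = 51.1125 ≈ 51.11 kN.
ΣF_x = 0: A_x − T·cos60° = 0 → A_x = 51.1125 × 0.5 = 25.56 kN.
ΣF_y = 0: A_y + T·sin60° − 15 − 50 = 0 → A_y = 65 − 51.1125 × 0.866025 = 20.74 kN.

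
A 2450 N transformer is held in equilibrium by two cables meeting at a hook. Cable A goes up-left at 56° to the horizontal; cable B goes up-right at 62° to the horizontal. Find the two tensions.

T_A = 1303 N, T_B = 1552 N

ΣF_x = 0: −T_A·cos56° + T_B·cos62° = 0 → T_B = 1.19111·T_A.
ΣF_y = 0: T_A·sin56° + T_B·sin62° = 2450.
Substitute: T_A·(0.829038 + 1.19111·0.882948) = 2450 → T_A = 1302.69 ≈ 1303 N.
Then T_B = 1.19111 × 1302.69 = 1552 N.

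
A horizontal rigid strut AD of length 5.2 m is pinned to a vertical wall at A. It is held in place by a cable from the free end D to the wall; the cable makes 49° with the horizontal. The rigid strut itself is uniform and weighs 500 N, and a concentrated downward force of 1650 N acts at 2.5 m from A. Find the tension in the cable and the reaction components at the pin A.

ΣM about A: T·sin49°·5.2 − 500·2.6 − 1650·2.5 = 0 → T = 5425/(5.2·0.75471) = 1382.34 ≈ 1382 N.
ΣF_x = 0: A_x − T·cos49° = 0 → A_x = 1382.34 × 0.656059 = 906.9 N.
ΣF_y = 0: A_y + T·sin49° − 500 − 1650 = 0 → A_y = 2150 − 1382.34 × 0.75471 = 1107 N.

T = 1382 N, A_x = 906.9 N, A_y = 1107 N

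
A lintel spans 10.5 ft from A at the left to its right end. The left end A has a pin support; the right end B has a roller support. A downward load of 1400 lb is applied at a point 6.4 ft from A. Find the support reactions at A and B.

A_x = 0, A_y = 546.7 lb, B_y = 853.3 lb

Taking moments about A: B_y·10.5 − 1400·6.4 = 0 → B_y = 8960/10.5 = 853.333 ≈ 853.3 lb.
ΣF_y = 0: A_y + 853.333 − 1400 = 0 → A_y = 546.7 lb.
ΣF_x = 0: no horizontal applied forces, so A_x = 0.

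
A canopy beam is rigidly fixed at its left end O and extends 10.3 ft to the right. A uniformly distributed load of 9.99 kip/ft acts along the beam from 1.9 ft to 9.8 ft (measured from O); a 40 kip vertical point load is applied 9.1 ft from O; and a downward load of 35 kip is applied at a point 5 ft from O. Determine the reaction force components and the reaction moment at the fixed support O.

Resultant of the distributed load: 9.99 × 7.9 = 78.921 kip at 5.85 ft from O.
ΣF_x = 0: O_x = 0.
ΣF_y = 0: O_y − 9.99·7.9 − 40 − 35 = 0 → O_y = 153.9 kip.
ΣM about O: M_O − (9.99·7.9)·5.85 − 40·9.1 − 35·5 = 0 → M_O = 1001 kip·ft.

O_x = 0, O_y = 153.9 kip, M_O = 1001 kip·ft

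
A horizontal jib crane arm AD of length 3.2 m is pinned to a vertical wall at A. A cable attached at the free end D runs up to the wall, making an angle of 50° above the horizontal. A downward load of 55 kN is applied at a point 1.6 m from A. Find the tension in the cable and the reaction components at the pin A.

ΣM about A: T·sin50°·3.2 − 55·1.6 = 0 → T = 88/(3.2·0.766044) = 35.8987 ≈ 35.90 kN.
ΣF_x = 0: A_x − T·cos50° = 0 → A_x = 35.8987 × 0.642788 = 23.08 kN.
ΣF_y = 0: A_y + T·sin50° − 55 = 0 → A_y = 55 − 35.8987 × 0.766044 = 27.50 kN.

T = 35.90 kN, A_x = 23.08 kN, A_y = 27.50 kN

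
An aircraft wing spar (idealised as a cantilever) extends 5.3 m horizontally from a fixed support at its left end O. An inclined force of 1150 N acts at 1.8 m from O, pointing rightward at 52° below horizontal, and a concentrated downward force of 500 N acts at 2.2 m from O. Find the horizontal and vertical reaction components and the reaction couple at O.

O_x = -708.0 N, O_y = 1406 N, M_O = 2731 N·m

ΣF_x = 0: O_x + 1150·cos52° = 0 → O_x = -708.0 N.
ΣF_y = 0: O_y − 1150·sin52° − 500 = 0 → O_y = 1406 N.
ΣM about O: M_O − 1150·sin52°·1.8 − 500·2.2 = 0 → M_O = 2731 N·m.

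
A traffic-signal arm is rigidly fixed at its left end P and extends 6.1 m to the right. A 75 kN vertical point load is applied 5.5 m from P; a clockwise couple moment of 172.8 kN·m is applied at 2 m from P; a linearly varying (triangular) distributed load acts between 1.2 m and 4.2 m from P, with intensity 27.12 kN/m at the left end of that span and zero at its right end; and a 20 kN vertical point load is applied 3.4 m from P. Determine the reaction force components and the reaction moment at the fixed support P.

Resultant of the triangular load: ½ × 27.12 × 3 = 40.68 kN, acting at 2.2 m from P (one-third of the span from the peak).
ΣF_x = 0: P_x = 0.
ΣF_y = 0: P_y − 75 − ½·27.12·3 − 20 = 0 → P_y = 135.7 kN.
ΣM about P: M_P − 75·5.5 − 172.8 − (½·27.12·3)·2.2 − 20·3.4 = 0 → M_P = 742.8 kN·m.

P_x = 0, P_y = 135.7 kN, M_P = 742.8 kN·m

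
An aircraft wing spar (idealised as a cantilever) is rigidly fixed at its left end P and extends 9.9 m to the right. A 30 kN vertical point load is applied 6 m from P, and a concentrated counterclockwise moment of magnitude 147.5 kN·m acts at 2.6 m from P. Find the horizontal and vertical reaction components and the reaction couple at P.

ΣF_x = 0: P_x = 0.
ΣF_y = 0: P_y − 30 = 0 → P_y = 30.00 kN.
ΣM about P: M_P − 30·6 + 147.5 = 0 → M_P = 32.50 kN·m.

P_x = 0, P_y = 30.00 kN, M_P = 32.50 kN·m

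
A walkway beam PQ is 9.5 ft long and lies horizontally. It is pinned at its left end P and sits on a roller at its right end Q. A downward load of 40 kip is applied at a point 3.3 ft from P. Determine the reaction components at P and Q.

Moments about P: Q_y·9.5 − 40·3.3 = 0 → Q_y = 132/9.5 = 13.8947 ≈ 13.89 kip.
ΣF_y = 0: P_y + 13.8947 − 40 = 0 → P_y = 26.11 kip.
ΣF_x = 0: no horizontal applied forces, so P_x = 0.

P_x = 0, P_y = 26.11 kip, Q_y = 13.89 kip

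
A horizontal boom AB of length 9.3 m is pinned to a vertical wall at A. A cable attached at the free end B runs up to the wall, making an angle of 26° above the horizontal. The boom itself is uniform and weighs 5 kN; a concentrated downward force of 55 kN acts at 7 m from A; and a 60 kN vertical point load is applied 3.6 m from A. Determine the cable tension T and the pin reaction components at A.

ΣM about A: T·sin26°·9.3 − 5·4.65 − 55·7 − 60·3.6 = 0 → T = 624.25/(9.3·0.438371) = 153.121 ≈ 153.1 kN.
ΣF_x = 0: A_x − T·cos26° = 0 → A_x = 153.121 × 0.898794 = 137.6 kN.
ΣF_y = 0: A_y + T·sin26° − 5 − 55 − 60 = 0 → A_y = 120 − 153.121 × 0.438371 = 52.88 kN.

T = 153.1 kN, A_x = 137.6 kN, A_y = 52.88 kN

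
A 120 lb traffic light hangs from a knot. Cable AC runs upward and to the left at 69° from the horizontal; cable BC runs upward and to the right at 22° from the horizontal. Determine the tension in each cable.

T_AC = 111.3 lb, T_BC = 43.01 lb

ΣF_x = 0: −T_AC·cos69° + T_BC·cos22° = 0 → T_BC = 0.386512·T_AC.
ΣF_y = 0: T_AC·sin69° + T_BC·sin22° = 120.
Substitute: T_AC·(0.93358 + 0.386512·0.374607) = 120 → T_AC = 111.279 ≈ 111.3 lb.
Then T_BC = 0.386512 × 111.279 = 43.01 lb.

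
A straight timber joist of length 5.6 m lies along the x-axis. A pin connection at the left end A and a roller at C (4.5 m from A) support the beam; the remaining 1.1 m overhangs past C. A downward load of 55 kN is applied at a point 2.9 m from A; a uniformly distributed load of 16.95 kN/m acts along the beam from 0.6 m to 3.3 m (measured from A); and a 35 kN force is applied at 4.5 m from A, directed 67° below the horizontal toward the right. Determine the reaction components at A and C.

Resultant of the distributed load: 16.95 × 2.7 = 45.765 kN at 1.95 m from A.
Taking moments about A: C_y·4.5 − 55·2.9 − (16.95·2.7)·1.95 − 35·sin67°·4.5 = 0 → C_y = 393.721/4.5 = 87.4936 ≈ 87.49 kN.
ΣF_y = 0: A_y + 87.4936 − 55 − 16.95·2.7 − 35·sin67° = 0 → A_y = 45.49 kN.
ΣF_x = 0: A_x + 35·cos67° = 0 → A_x = -13.68 kN.

A_x = -13.68 kN, A_y = 45.49 kN, C_y = 87.49 kN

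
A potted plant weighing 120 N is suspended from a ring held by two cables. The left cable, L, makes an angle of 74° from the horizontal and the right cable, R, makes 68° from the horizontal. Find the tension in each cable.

T_L = 73.02 N, T_R = 53.73 N

ΣF_x = 0: −T_L·cos74° + T_R·cos68° = 0 → T_R = 0.735805·T_L.
ΣF_y = 0: T_L·sin74° + T_R·sin68° = 120.
Substitute: T_L·(0.961262 + 0.735805·0.927184) = 120 → T_L = 73.0154 ≈ 73.02 N.
Then T_R = 0.735805 × 73.0154 = 53.73 N.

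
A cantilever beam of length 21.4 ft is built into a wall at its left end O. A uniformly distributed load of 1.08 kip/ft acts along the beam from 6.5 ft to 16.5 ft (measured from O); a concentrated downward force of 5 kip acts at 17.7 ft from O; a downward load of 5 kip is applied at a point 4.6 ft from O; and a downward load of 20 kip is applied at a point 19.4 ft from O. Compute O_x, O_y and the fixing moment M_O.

Resultant of the distributed load: 1.08 × 10 = 10.8 kip at 11.5 ft from O.
ΣF_x = 0: O_x = 0.
ΣF_y = 0: O_y − 1.08·10 − 5 − 5 − 20 = 0 → O_y = 40.80 kip.
ΣM about O: M_O − (1.08·10)·11.5 − 5·17.7 − 5·4.6 − 20·19.4 = 0 → M_O = 623.7 kip·ft.

O_x = 0, O_y = 40.80 kip, M_O = 623.7 kip·ft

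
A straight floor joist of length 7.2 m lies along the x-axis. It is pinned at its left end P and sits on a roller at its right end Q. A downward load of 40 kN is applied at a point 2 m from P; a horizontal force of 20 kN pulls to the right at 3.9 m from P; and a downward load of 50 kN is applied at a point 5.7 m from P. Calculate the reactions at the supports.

P_x = -20.00 kN, P_y = 39.31 kN, Q_y = 50.69 kN

Moments about P: Q_y·7.2 − 40·2 − 50·5.7 = 0 → Q_y = 365/7.2 = 50.6944 ≈ 50.69 kN.
ΣF_y = 0: P_y + 50.6944 − 40 − 50 = 0 → P_y = 39.31 kN.
ΣF_x = 0: P_x + 20 = 0 → P_x = -20.00 kN.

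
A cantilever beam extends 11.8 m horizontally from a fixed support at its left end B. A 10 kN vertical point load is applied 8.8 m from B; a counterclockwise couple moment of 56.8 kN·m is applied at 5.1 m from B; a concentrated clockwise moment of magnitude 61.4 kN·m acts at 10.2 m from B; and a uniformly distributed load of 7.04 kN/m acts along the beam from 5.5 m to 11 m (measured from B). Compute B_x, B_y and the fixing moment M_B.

Resultant of the distributed load: 7.04 × 5.5 = 38.72 kN at 8.25 m from B.
ΣF_x = 0: B_x = 0.
ΣF_y = 0: B_y − 10 − 7.04·5.5 = 0 → B_y = 48.72 kN.
ΣM about B: M_B − 10·8.8 + 56.8 − 61.4 − (7.04·5.5)·8.25 = 0 → M_B = 412.0 kN·m.

B_x = 0, B_y = 48.72 kN, M_B = 412.0 kN·m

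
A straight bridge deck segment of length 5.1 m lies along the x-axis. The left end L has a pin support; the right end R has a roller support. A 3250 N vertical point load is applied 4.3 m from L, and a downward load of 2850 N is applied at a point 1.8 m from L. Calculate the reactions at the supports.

Taking moments about L: R_y·5.1 − 3250·4.3 − 2850·1.8 = 0 → R_y = 19105/5.1 = 3746.08 ≈ 3746 N.
ΣF_y = 0: L_y + 3746.08 − 3250 − 2850 = 0 → L_y = 2354 N.
ΣF_x = 0: no horizontal applied forces, so L_x = 0.

L_x = 0, L_y = 2354 N, R_y = 3746 N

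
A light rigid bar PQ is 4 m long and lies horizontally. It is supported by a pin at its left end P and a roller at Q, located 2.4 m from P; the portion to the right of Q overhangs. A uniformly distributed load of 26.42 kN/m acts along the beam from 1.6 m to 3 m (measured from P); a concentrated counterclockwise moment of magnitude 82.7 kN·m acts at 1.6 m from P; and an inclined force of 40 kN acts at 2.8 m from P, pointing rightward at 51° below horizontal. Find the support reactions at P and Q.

P_x = -25.17 kN, P_y = 30.82 kN, Q_y = 37.26 kN

Resultant of the distributed load: 26.42 × 1.4 = 36.988 kN at 2.3 m from P.
Taking moments about P: Q_y·2.4 − (26.42·1.4)·2.3 + 82.7 − 40·sin51°·2.8 = 0 → Q_y = 89.4127/2.4 = 37.2553 ≈ 37.26 kN.
ΣF_y = 0: P_y + 37.2553 − 26.42·1.4 − 40·sin51° = 0 → P_y = 30.82 kN.
ΣF_x = 0: P_x + 40·cos51° = 0 → P_x = -25.17 kN.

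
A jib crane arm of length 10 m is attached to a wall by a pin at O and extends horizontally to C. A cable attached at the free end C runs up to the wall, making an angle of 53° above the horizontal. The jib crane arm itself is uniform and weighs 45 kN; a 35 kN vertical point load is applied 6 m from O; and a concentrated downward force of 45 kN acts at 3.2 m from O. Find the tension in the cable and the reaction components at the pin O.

T = 72.50 kN, O_x = 43.63 kN, O_y = 67.10 kN

ΣM about O: T·sin53°·10 − 45·5 − 35·6 − 45·3.2 = 0 → T = 579/(10·0.798636) = 72.4986 ≈ 72.50 kN.
ΣF_x = 0: O_x − T·cos53° = 0 → O_x = 72.4986 × 0.601815 = 43.63 kN.
ΣF_y = 0: O_y + T·sin53° − 45 − 35 − 45 = 0 → O_y = 125 − 72.4986 × 0.798636 = 67.10 kN.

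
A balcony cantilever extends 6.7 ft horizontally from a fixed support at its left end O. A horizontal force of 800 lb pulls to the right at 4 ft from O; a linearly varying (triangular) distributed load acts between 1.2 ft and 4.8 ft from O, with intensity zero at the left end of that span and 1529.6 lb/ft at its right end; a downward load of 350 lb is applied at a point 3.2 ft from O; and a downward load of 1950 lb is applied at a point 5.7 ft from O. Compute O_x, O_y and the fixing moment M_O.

Resultant of the triangular load: ½ × 1529.6 × 3.6 = 2753.28 lb, acting at 3.6 ft from O (one-third of the span from the peak).
ΣF_x = 0: O_x + 800 = 0 → O_x = -800.0 lb.
ΣF_y = 0: O_y − ½·1529.6·3.6 − 350 − 1950 = 0 → O_y = 5053 lb.
ΣM about O: M_O − (½·1529.6·3.6)·3.6 − 350·3.2 − 1950·5.7 = 0 → M_O = 22150 lb·ft.

O_x = -800.0 lb, O_y = 5053 lb, M_O = 22150 lb·ft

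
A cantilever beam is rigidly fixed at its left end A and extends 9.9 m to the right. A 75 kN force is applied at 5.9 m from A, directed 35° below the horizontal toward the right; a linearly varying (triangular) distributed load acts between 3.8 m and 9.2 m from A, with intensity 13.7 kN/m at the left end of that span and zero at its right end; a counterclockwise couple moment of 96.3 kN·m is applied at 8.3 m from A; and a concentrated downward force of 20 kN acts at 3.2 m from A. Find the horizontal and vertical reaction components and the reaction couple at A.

Resultant of the triangular load: ½ × 13.7 × 5.4 = 36.99 kN, acting at 5.6 m from A (one-third of the span from the peak).
ΣF_x = 0: A_x + 75·cos35° = 0 → A_x = -61.44 kN.
ΣF_y = 0: A_y − 75·sin35° − ½·13.7·5.4 − 20 = 0 → A_y = 100.0 kN.
ΣM about A: M_A − 75·sin35°·5.9 − (½·13.7·5.4)·5.6 + 96.3 − 20·3.2 = 0 → M_A = 428.7 kN·m.

A_x = -61.44 kN, A_y = 100.0 kN, M_A = 428.7 kN·m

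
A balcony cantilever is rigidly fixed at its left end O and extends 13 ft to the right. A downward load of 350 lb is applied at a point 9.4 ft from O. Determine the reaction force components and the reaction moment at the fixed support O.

ΣF_x = 0: O_x = 0.
ΣF_y = 0: O_y − 350 = 0 → O_y = 350.0 lb.
ΣM about O: M_O − 350·9.4 = 0 → M_O = 3290 lb·ft.

O_x = 0, O_y = 350.0 lb, M_O = 3290 lb·ft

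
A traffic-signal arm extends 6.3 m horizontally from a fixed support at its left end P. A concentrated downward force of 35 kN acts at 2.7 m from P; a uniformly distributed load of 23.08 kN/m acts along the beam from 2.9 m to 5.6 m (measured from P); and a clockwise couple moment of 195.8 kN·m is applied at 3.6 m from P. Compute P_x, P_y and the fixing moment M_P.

P_x = 0, P_y = 97.32 kN, M_P = 555.1 kN·m

Resultant of the distributed load: 23.08 × 2.7 = 62.316 kN at 4.25 m from P.
ΣF_x = 0: P_x = 0.
ΣF_y = 0: P_y − 35 − 23.08·2.7 = 0 → P_y = 97.32 kN.
ΣM about P: M_P − 35·2.7 − (23.08·2.7)·4.25 − 195.8 = 0 → M_P = 555.1 kN·m.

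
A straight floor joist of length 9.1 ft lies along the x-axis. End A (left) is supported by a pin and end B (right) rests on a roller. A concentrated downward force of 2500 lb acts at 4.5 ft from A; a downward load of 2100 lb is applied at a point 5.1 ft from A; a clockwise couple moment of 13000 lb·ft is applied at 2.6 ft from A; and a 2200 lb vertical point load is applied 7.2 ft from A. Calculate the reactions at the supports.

A_x = 0, A_y = 1218 lb, B_y = 5582 lb

Taking moments about A: B_y·9.1 − 2500·4.5 − 2100·5.1 − 13000 − 2200·7.2 = 0 → B_y = 50800/9.1 = 5582.42 ≈ 5582 lb.
ΣF_y = 0: A_y + 5582.42 − 2500 − 2100 − 2200 = 0 → A_y = 1218 lb.
ΣF_x = 0: no horizontal applied forces, so A_x = 0.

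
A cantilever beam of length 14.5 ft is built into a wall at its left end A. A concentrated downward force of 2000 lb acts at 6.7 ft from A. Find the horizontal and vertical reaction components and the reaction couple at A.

A_x = 0, A_y = 2000 lb, M_A = 13400 lb·ft

ΣF_x = 0: A_x = 0.
ΣF_y = 0: A_y − 2000 = 0 → A_y = 2000 lb.
ΣM about A: M_A − 2000·6.7 = 0 → M_A = 13400 lb·ft.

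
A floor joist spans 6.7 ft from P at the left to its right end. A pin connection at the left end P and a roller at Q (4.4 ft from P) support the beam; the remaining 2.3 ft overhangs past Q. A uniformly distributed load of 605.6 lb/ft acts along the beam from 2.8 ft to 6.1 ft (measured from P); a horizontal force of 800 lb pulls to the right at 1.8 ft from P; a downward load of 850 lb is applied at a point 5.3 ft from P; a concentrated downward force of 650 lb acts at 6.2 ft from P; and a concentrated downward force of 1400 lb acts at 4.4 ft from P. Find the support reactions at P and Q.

Resultant of the distributed load: 605.6 × 3.3 = 1998.48 lb at 4.45 ft from P.
Moments about P: Q_y·4.4 − (605.6·3.3)·4.45 − 850·5.3 − 650·6.2 − 1400·4.4 = 0 → Q_y = 23588.236/4.4 = 5360.96 ≈ 5361 lb.
ΣF_y = 0: P_y + 5360.96 − 605.6·3.3 − 850 − 650 − 1400 = 0 → P_y = -462.5 lb.
ΣF_x = 0: P_x + 800 = 0 → P_x = -800.0 lb.

P_x = -800.0 lb, P_y = -462.5 lb, Q_y = 5361 lb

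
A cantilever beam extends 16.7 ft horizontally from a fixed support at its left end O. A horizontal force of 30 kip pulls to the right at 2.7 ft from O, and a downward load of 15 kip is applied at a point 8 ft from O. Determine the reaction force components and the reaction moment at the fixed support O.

ΣF_x = 0: O_x + 30 = 0 → O_x = -30.00 kip.
ΣF_y = 0: O_y − 15 = 0 → O_y = 15.00 kip.
ΣM about O: M_O − 15·8 = 0 → M_O = 120.0 kip·ft.

O_x = -30.00 kip, O_y = 15.00 kip, M_O = 120.0 kip·ft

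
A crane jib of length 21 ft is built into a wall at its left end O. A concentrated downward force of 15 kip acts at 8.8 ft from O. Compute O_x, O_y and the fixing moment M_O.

O_x = 0, O_y = 15.00 kip, M_O = 132.0 kip·ft

ΣF_x = 0: O_x = 0.
ΣF_y = 0: O_y − 15 = 0 → O_y = 15.00 kip.
ΣM about O: M_O − 15·8.8 = 0 → M_O = 132.0 kip·ft.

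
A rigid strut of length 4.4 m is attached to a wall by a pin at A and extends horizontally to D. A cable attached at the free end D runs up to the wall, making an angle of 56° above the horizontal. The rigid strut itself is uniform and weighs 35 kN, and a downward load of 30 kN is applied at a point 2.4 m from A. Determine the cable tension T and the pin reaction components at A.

T = 40.85 kN, A_x = 22.84 kN, A_y = 31.14 kN

ΣM about A: T·sin56°·4.4 − 35·2.2 − 30·2.4 = 0 → T = 149/(4.4·0.829038) = 40.8469 ≈ 40.85 kN.
ΣF_x = 0: A_x − T·cos56° = 0 → A_x = 40.8469 × 0.559193 = 22.84 kN.
ΣF_y = 0: A_y + T·sin56° − 35 − 30 = 0 → A_y = 65 − 40.8469 × 0.829038 = 31.14 kN.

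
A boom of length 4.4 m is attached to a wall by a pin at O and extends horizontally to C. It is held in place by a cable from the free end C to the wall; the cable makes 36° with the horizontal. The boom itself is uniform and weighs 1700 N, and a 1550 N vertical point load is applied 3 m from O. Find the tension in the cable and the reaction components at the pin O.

T = 3244 N, O_x = 2625 N, O_y = 1343 N

ΣM about O: T·sin36°·4.4 − 1700·2.2 − 1550·3 = 0 → T = 8390/(4.4·0.587785) = 3244.07 ≈ 3244 N.
ΣF_x = 0: O_x − T·cos36° = 0 → O_x = 3244.07 × 0.809017 = 2625 N.
ΣF_y = 0: O_y + T·sin36° − 1700 − 1550 = 0 → O_y = 3250 − 3244.07 × 0.587785 = 1343 N.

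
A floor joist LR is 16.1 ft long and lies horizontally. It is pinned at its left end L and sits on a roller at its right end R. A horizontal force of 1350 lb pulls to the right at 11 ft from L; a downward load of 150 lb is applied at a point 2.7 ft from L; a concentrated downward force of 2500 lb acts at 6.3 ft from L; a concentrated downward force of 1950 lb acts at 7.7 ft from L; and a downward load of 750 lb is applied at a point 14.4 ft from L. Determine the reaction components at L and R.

Taking moments about L: R_y·16.1 − 150·2.7 − 2500·6.3 − 1950·7.7 − 750·14.4 = 0 → R_y = 41970/16.1 = 2606.83 ≈ 2607 lb.
ΣF_y = 0: L_y + 2606.83 − 150 − 2500 − 1950 − 750 = 0 → L_y = 2743 lb.
ΣF_x = 0: L_x + 1350 = 0 → L_x = -1350 lb.

L_x = -1350 lb, L_y = 2743 lb, R_y = 2607 lb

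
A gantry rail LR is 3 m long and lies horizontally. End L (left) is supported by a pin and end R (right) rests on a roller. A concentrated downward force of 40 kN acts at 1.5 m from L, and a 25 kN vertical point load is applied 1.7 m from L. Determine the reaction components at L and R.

Moments about L: R_y·3 − 40·1.5 − 25·1.7 = 0 → R_y = 102.5/3 = 34.1667 ≈ 34.17 kN.
ΣF_y = 0: L_y + 34.1667 − 40 − 25 = 0 → L_y = 30.83 kN.
ΣF_x = 0: no horizontal applied forces, so L_x = 0.

L_x = 0, L_y = 30.83 kN, R_y = 34.17 kN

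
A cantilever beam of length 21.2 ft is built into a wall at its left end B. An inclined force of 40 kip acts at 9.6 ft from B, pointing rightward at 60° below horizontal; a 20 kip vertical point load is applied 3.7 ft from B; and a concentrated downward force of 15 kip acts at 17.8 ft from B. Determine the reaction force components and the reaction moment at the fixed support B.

ΣF_x = 0: B_x + 40·cos60° = 0 → B_x = -20.00 kip.
ΣF_y = 0: B_y − 40·sin60° − 20 − 15 = 0 → B_y = 69.64 kip.
ΣM about B: M_B − 40·sin60°·9.6 − 20·3.7 − 15·17.8 = 0 → M_B = 673.6 kip·ft.

B_x = -20.00 kip, B_y = 69.64 kip, M_B = 673.6 kip·ft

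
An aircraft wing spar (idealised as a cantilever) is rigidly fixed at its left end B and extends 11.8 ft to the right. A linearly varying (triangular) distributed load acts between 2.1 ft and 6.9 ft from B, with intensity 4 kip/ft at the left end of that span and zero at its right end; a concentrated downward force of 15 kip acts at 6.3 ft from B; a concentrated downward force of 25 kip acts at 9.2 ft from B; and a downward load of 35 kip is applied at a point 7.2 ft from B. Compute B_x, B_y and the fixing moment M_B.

B_x = 0, B_y = 84.60 kip, M_B = 612.0 kip·ft

Resultant of the triangular load: ½ × 4 × 4.8 = 9.6 kip, acting at 3.7 ft from B (one-third of the span from the peak).
ΣF_x = 0: B_x = 0.
ΣF_y = 0: B_y − ½·4·4.8 − 15 − 25 − 35 = 0 → B_y = 84.60 kip.
ΣM about B: M_B − (½·4·4.8)·3.7 − 15·6.3 − 25·9.2 − 35·7.2 = 0 → M_B = 612.0 kip·ft.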